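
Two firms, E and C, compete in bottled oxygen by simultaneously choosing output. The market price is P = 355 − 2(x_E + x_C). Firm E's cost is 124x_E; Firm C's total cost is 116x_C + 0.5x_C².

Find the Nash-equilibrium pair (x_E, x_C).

Firm E's profit: π = x_E(355 − 2(x_E + x_C)) − 124x_E.
∂π/∂x_E = 231 − 4x_E − 2x_C = 0, so x_E = 57.75 − 0.5x_C.
For C: ∂π/∂x_C = 239 − 5x_C − 2x_E = 0 ⇒ x_C = 47.8 − 0.4x_E.
Substituting the second reaction function into the first: x_E = 57.75 − 0.5(47.8 − 0.4x_E), which gives 0.8x_E = 33.85 ⇒ x_E = 42.3125.
Then x_C = 47.8 − 0.4·42.3125 = 30.875.

42.3125, 30.875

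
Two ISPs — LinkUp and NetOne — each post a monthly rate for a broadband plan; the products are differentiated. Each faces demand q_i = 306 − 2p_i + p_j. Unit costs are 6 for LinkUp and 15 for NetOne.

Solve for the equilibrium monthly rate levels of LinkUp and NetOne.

LinkUp's profit: π = (p_{LinkUp} − 6)(306 − 2p_{LinkUp} + p_{NetOne}).
∂π/∂p_{LinkUp} = 318 − 4p_{LinkUp} + p_{NetOne} = 0 ⇒ p_{LinkUp} = 79.5 + 0.25p_{NetOne}.
Similarly p_{NetOne} = 84 + 0.25p_{LinkUp}.
Plugging p_{NetOne} into LinkUp's best response: p_{LinkUp} = 79.5 + 0.25(84 + 0.25p_{LinkUp}) ⇒ 0.9375p_{LinkUp} = 100.5, so p_{LinkUp} = 107.2.
Then p_{NetOne} = 84 + 0.25·107.2 = 110.8.

107.2, 110.8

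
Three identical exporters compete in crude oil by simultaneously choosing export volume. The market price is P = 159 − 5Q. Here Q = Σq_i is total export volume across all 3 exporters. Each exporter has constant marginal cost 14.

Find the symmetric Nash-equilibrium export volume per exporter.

7.25

A representative exporter's profit is π_i = q_i(159 − 5Q) − 14q_i, with Q = q_i + Σ_{j≠i} q_j.
First-order condition: 145 − 10q_i − 5Σ_{j≠i} q_j = 0.
Imposing symmetry (q_j = q for all j) turns Σ_{j≠i} q_j into 2q, so 145 = 20q and q = 7.25.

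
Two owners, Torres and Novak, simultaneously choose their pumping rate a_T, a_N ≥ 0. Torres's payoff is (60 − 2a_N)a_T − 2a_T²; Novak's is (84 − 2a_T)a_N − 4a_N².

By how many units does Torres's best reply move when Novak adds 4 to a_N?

-2

Expanding Torres's payoff: 60a_T − 2a_Na_T − 2a_T².
∂π/∂a_T = 60 − 2a_N − 4a_T = 0, so a_T = 15 − 0.5a_N.
The reaction-function slope is −0.5, so a 4-unit rise in a_N moves a_T by −0.5 × 4 = −2. Torres's best response falls — the actions are strategic substitutes.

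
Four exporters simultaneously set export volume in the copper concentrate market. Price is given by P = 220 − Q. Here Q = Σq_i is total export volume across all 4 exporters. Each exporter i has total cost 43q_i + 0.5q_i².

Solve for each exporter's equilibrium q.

29.5

A representative exporter's profit is π_i = q_i(220 − Q) − 43q_i − 0.5q_i², with Q = q_i + Σ_{j≠i} q_j.
First-order condition: 177 − 3q_i − Σ_{j≠i} q_j = 0.
With identical exporters, set every q_j = q: then 177 − 3q − 3q = 0, i.e. q = 177/6 = 29.5.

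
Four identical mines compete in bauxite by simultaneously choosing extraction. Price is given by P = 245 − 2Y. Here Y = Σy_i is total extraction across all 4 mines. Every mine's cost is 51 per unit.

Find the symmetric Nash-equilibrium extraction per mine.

A representative mine's profit is π_i = y_i(245 − 2Y) − 51y_i, with Y = y_i + Σ_{j≠i} y_j.
First-order condition: 194 − 4y_i − 2Σ_{j≠i} y_j = 0.
In a symmetric equilibrium every mine chooses the same y, so Σ_{j≠i} y_j = 3y. The condition becomes 194 − 10y = 0, giving y = 194/10 = 19.4.

19.4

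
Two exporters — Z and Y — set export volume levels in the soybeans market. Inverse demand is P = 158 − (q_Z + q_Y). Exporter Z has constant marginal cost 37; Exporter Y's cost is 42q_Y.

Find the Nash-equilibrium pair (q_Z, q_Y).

42, 37

Exporter Z's profit: π = q_Z(158 − (q_Z + q_Y)) − 37q_Z.
∂π/∂q_Z = 121 − 2q_Z − q_Y = 0, so q_Z = 60.5 − 0.5q_Y.
By the same steps for Y: q_Y = 58 − 0.5q_Z.
Solving the two reaction functions simultaneously: (1 − (−0.5)(−0.5))q_Z = 60.5 − 0.5·58, so 0.75q_Z = 31.5 and q_Z = 42.
Then q_Y = 58 − 0.5·42 = 37.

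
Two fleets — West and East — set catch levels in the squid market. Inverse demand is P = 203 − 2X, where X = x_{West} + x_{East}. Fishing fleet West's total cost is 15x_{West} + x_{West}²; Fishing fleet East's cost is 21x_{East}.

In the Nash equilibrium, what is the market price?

Fishing fleet West's profit: π = x_{West}(203 − 2(x_{West} + x_{East})) − 15x_{West} − x_{West}².
∂π/∂x_{West} = 188 − 6x_{West} − 2x_{East} = 0, so x_{West} = 94/3 − (1/3)x_{East}.
For East: ∂π/∂x_{East} = 182 − 4x_{East} − 2x_{West} = 0 ⇒ x_{East} = 45.5 − 0.5x_{West}.
Substituting the second reaction function into the first: x_{West} = 94/3 − (1/3)(45.5 − 0.5x_{West}), which gives (5/6)x_{West} = 97/6 ⇒ x_{West} = 19.4.
Then x_{East} = 45.5 − 0.5·19.4 = 35.8.
Equilibrium price: P = 203 − 2·55.2 = 92.6.

92.6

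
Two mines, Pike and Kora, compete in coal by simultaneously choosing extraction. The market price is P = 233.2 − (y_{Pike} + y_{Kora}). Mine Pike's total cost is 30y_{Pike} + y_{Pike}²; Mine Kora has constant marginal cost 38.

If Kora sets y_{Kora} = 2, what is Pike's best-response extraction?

Mine Pike's profit: π = y_{Pike}(233.2 − (y_{Pike} + y_{Kora})) − 30y_{Pike} − y_{Pike}².
∂π/∂y_{Pike} = 203.2 − 4y_{Pike} − y_{Kora} = 0, so y_{Pike} = 50.8 − 0.25y_{Kora}.
At y_{Kora} = 2: y_{Pike} = 50.8 − 0.25·2 = 50.3.

50.3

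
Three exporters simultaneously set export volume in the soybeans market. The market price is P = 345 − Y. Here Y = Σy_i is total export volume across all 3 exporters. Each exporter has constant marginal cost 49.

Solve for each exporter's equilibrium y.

74

A representative exporter's profit is π_i = y_i(345 − Y) − 49y_i, with Y = y_i + Σ_{j≠i} y_j.
First-order condition: 296 − 2y_i − Σ_{j≠i} y_j = 0.
With identical exporters, set every y_j = y: then 296 − 2y − 2y = 0, i.e. y = 296/4 = 74.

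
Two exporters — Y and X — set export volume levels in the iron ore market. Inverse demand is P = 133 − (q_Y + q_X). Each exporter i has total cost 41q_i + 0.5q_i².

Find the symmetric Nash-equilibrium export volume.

Exporter Y's profit: π = q_Y(133 − (q_Y + q_X)) − 41q_Y − 0.5q_Y².
∂π/∂q_Y = 92 − 3q_Y − q_X = 0, so q_Y = 92/3 − (1/3)q_X.
By symmetry q_X = q_Y; substituting into the reaction function, (4/3)q_Y = 92/3 and q_Y = 23.

23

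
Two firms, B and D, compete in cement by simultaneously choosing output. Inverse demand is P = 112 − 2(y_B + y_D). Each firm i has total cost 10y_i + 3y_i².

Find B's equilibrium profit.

361.25

Firm B's profit: π = y_B(112 − 2(y_B + y_D)) − 10y_B − 3y_B².
∂π/∂y_B = 102 − 10y_B − 2y_D = 0, so y_B = 10.2 − 0.2y_D.
The game is symmetric, so in equilibrium y_D = y_B: the reaction function gives 1.2y_B = 10.2, hence y_B = 8.5.
Price P = 112 − 2·17 = 78.
B's profit: (78 − 10)·8.5 − 3(8.5)² = 361.25.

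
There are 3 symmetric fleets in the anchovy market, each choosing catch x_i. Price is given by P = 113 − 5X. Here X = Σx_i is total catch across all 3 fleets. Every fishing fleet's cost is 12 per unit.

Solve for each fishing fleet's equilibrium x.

A representative fishing fleet's profit is π_i = x_i(113 − 5X) − 12x_i, with X = x_i + Σ_{j≠i} x_j.
First-order condition: 101 − 10x_i − 5Σ_{j≠i} x_j = 0.
Imposing symmetry (x_j = x for all j) turns Σ_{j≠i} x_j into 2x, so 101 = 20x and x = 5.05.

5.05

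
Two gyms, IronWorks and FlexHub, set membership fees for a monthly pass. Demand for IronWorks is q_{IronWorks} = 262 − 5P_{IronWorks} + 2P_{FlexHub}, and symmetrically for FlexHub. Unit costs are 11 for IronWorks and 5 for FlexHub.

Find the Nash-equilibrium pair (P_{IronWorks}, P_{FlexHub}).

39, 36.5

IronWorks's profit: π = (P_{IronWorks} − 11)(262 − 5P_{IronWorks} + 2P_{FlexHub}).
∂π/∂P_{IronWorks} = 317 − 10P_{IronWorks} + 2P_{FlexHub} = 0 ⇒ P_{IronWorks} = 31.7 + 0.2P_{FlexHub}.
Similarly P_{FlexHub} = 28.7 + 0.2P_{IronWorks}.
Substituting the second reaction function into the first: P_{IronWorks} = 31.7 + 0.2(28.7 + 0.2P_{IronWorks}), which gives 0.96P_{IronWorks} = 37.44 ⇒ P_{IronWorks} = 39.
Then P_{FlexHub} = 28.7 + 0.2·39 = 36.5.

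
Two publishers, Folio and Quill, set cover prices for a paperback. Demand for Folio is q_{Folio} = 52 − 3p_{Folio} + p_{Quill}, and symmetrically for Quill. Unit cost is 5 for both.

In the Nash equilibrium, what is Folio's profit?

Folio's profit: π = (p_{Folio} − 5)(52 − 3p_{Folio} + p_{Quill}).
∂π/∂p_{Folio} = 67 − 6p_{Folio} + p_{Quill} = 0 ⇒ p_{Folio} = 67/6 + (1/6)p_{Quill}.
By symmetry p_{Quill} = p_{Folio}; substituting into the reaction function, (5/6)p_{Folio} = 67/6 and p_{Folio} = 13.4.
q_{Folio} = 52 − 3·13.4 + 13.4 = 25.2.
Profit = (13.4 − 5)·25.2 = 211.68.

211.68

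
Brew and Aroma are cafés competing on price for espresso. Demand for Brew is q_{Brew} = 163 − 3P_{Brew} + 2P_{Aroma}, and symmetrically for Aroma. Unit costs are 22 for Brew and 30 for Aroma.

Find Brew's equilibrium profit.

Brew's profit: π = (P_{Brew} − 22)(163 − 3P_{Brew} + 2P_{Aroma}).
∂π/∂P_{Brew} = 229 − 6P_{Brew} + 2P_{Aroma} = 0 ⇒ P_{Brew} = 229/6 + (1/3)P_{Aroma}.
Similarly P_{Aroma} = 253/6 + (1/3)P_{Brew}.
Plugging P_{Aroma} into Brew's best response: P_{Brew} = 229/6 + (1/3)(253/6 + (1/3)P_{Brew}) ⇒ (8/9)P_{Brew} = 470/9, so P_{Brew} = 58.75.
Then P_{Aroma} = 253/6 + (1/3)·58.75 = 61.75.
q_{Brew} = 163 − 3·58.75 + 2·61.75 = 110.25.
Profit = (58.75 − 22)·110.25 = 4051.6875.

4051.6875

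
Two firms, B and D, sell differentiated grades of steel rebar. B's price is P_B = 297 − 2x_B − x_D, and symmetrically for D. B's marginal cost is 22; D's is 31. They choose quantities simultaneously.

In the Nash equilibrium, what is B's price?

133.2

Firm B's profit: π = x_B(297 − 2x_B − x_D) − 22x_B.
∂π/∂x_B = 275 − 4x_B − x_D = 0 ⇒ x_B = 68.75 − 0.25x_D.
Similarly x_D = 66.5 − 0.25x_B.
Solving the two reaction functions simultaneously: (1 − (−0.25)(−0.25))x_B = 68.75 − 0.25·66.5, so 0.9375x_B = 52.125 and x_B = 55.6.
Then x_D = 66.5 − 0.25·55.6 = 52.6.
P_B = 297 − 2·55.6 − 52.6 = 133.2.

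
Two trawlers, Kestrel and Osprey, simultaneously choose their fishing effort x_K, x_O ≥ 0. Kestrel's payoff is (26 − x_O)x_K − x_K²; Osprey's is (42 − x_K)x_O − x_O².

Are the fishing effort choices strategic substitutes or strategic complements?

strategic substitutes

Expanding Kestrel's payoff: 26x_K − x_Ox_K − x_K².
∂π/∂x_K = 26 − x_O − 2x_K = 0, so x_K = 13 − 0.5x_O.
The best-response slope dx_K/dx_O = −0.5 < 0: the reaction function is downward-sloping, so the choices are strategic substitutes.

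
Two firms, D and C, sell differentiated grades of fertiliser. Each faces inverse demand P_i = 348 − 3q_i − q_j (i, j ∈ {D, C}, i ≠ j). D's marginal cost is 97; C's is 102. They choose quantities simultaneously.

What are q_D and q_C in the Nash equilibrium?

Firm D's profit: π = q_D(348 − 3q_D − q_C) − 97q_D.
∂π/∂q_D = 251 − 6q_D − q_C = 0 ⇒ q_D = 251/6 − (1/6)q_C.
Similarly q_C = 41 − (1/6)q_D.
Solving the two reaction functions simultaneously: (1 − (−1/6)(−1/6))q_D = 251/6 − (1/6)·41, so (35/36)q_D = 35 and q_D = 36.
Then q_C = 41 − (1/6)·36 = 35.

36, 35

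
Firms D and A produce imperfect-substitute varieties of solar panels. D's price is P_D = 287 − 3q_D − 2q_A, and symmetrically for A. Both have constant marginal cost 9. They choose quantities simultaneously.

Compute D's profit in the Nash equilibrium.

Firm D's profit: π = q_D(287 − 3q_D − 2q_A) − 9q_D.
∂π/∂q_D = 278 − 6q_D − 2q_A = 0 ⇒ q_D = 139/3 − (1/3)q_A.
The game is symmetric, so in equilibrium q_A = q_D: the reaction function gives (4/3)q_D = 139/3, hence q_D = 34.75.
P_D = 287 − 3·34.75 − 2·34.75 = 113.25.
Profit = (113.25 − 9)·34.75 = 3622.6875.

3622.6875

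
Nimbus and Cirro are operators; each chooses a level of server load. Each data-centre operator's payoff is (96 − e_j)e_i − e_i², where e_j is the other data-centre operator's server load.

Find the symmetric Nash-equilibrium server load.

Nimbus's payoff is (96 − e_C)e_N − e_N².
∂π/∂e_N = 96 − e_C − 2e_N = 0, so e_N = 48 − 0.5e_C.
By symmetry e_C = e_N; substituting into the reaction function, 1.5e_N = 48 and e_N = 32.

32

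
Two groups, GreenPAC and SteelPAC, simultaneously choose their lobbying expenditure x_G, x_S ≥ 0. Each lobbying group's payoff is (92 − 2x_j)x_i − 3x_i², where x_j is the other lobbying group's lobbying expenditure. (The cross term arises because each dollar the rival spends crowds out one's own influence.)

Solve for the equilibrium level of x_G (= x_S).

GreenPAC's payoff is (92 − 2x_S)x_G − 3x_G².
∂π/∂x_G = 92 − 2x_S − 6x_G = 0, so x_G = 46/3 − (1/3)x_S.
The game is symmetric, so in equilibrium x_S = x_G: the reaction function gives (4/3)x_G = 46/3, hence x_G = 11.5.

11.5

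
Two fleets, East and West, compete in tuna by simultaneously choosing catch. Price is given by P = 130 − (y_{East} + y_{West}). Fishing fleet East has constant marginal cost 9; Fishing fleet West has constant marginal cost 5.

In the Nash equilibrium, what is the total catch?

82

Fishing fleet East's profit: π = y_{East}(130 − (y_{East} + y_{West})) − 9y_{East}.
∂π/∂y_{East} = 121 − 2y_{East} − y_{West} = 0, so y_{East} = 60.5 − 0.5y_{West}.
By the same steps for West: y_{West} = 62.5 − 0.5y_{East}.
Substituting the second reaction function into the first: y_{East} = 60.5 − 0.5(62.5 − 0.5y_{East}), which gives 0.75y_{East} = 29.25 ⇒ y_{East} = 39.
Then y_{West} = 62.5 − 0.5·39 = 43.
Total catch: 39 + 43 = 82.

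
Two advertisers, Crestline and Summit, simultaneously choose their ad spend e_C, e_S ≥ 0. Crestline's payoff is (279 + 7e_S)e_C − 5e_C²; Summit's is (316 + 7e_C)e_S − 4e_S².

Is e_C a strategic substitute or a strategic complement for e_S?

Expanding Crestline's payoff: 279e_C + 7e_Se_C − 5e_C².
∂π/∂e_C = 279 + 7e_S − 10e_C = 0, so e_C = 27.9 + 0.7e_S.
The best-response slope de_C/de_S = 0.7 > 0: the reaction function is upward-sloping, so the choices are strategic complements.

strategic complements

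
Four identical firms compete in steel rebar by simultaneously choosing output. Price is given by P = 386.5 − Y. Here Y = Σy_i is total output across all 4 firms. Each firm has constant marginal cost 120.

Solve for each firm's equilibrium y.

A representative firm's profit is π_i = y_i(386.5 − Y) − 120y_i, with Y = y_i + Σ_{j≠i} y_j.
First-order condition: 266.5 − 2y_i − Σ_{j≠i} y_j = 0.
Imposing symmetry (y_j = y for all j) turns Σ_{j≠i} y_j into 3y, so 266.5 = 5y and y = 53.3.

53.3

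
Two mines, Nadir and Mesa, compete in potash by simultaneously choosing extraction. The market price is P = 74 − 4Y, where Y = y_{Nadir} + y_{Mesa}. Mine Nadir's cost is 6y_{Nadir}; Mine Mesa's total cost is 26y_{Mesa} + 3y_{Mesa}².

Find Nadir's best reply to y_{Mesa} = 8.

4.5

Mine Nadir's profit: π = y_{Nadir}(74 − 4(y_{Nadir} + y_{Mesa})) − 6y_{Nadir}.
∂π/∂y_{Nadir} = 68 − 8y_{Nadir} − 4y_{Mesa} = 0, so y_{Nadir} = 8.5 − 0.5y_{Mesa}.
At y_{Mesa} = 8: y_{Nadir} = 8.5 − 0.5·8 = 4.5.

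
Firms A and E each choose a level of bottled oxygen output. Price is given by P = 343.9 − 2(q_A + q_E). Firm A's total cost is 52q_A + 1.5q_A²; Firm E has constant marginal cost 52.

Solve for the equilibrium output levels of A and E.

24.325, 60.8125

Firm A's profit: π = q_A(343.9 − 2(q_A + q_E)) − 52q_A − 1.5q_A².
∂π/∂q_A = 291.9 − 7q_A − 2q_E = 0, so q_A = 41.7 − (2/7)q_E.
For E: ∂π/∂q_E = 291.9 − 4q_E − 2q_A = 0 ⇒ q_E = 72.975 − 0.5q_A.
Solving the two reaction functions simultaneously: (1 − (−2/7)(−0.5))q_A = 41.7 − (2/7)·72.975, so (6/7)q_A = 20.85 and q_A = 24.325.
Then q_E = 72.975 − 0.5·24.325 = 60.8125.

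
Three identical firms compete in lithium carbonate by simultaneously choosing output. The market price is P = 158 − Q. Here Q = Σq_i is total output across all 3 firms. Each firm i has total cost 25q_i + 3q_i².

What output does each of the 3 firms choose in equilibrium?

13.3

A representative firm's profit is π_i = q_i(158 − Q) − 25q_i − 3q_i², with Q = q_i + Σ_{j≠i} q_j.
First-order condition: 133 − 8q_i − Σ_{j≠i} q_j = 0.
With identical firms, set every q_j = q: then 133 − 8q − 2q = 0, i.e. q = 133/10 = 13.3.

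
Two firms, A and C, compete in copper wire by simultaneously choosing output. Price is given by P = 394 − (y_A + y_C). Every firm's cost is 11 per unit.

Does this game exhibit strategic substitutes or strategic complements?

strategic substitutes

Firm A's profit: π = y_A(394 − (y_A + y_C)) − 11y_A.
∂π/∂y_A = 383 − 2y_A − y_C = 0, so y_A = 191.5 − 0.5y_C.
The best-response slope dy_A/dy_C = −0.5 < 0: the reaction function is downward-sloping, so the choices are strategic substitutes.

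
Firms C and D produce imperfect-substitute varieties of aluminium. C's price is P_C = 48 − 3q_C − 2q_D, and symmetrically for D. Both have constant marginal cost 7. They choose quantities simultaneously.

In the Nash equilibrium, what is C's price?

22.375

Firm C's profit: π = q_C(48 − 3q_C − 2q_D) − 7q_C.
∂π/∂q_C = 41 − 6q_C − 2q_D = 0 ⇒ q_C = 41/6 − (1/3)q_D.
By symmetry q_D = q_C; substituting into the reaction function, (4/3)q_C = 41/6 and q_C = 5.125.
P_C = 48 − 3·5.125 − 2·5.125 = 22.375.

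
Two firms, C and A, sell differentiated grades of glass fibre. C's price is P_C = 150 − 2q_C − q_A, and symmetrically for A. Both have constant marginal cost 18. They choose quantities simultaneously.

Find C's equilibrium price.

Firm C's profit: π = q_C(150 − 2q_C − q_A) − 18q_C.
∂π/∂q_C = 132 − 4q_C − q_A = 0 ⇒ q_C = 33 − 0.25q_A.
By symmetry q_A = q_C; substituting into the reaction function, 1.25q_C = 33 and q_C = 26.4.
P_C = 150 − 2·26.4 − 26.4 = 70.8.

70.8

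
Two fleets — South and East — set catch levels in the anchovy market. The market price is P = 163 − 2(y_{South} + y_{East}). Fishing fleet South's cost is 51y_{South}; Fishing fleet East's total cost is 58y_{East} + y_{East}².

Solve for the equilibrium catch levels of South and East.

23.1, 9.8

Fishing fleet South's profit: π = y_{South}(163 − 2(y_{South} + y_{East})) − 51y_{South}.
∂π/∂y_{South} = 112 − 4y_{South} − 2y_{East} = 0, so y_{South} = 28 − 0.5y_{East}.
For East: ∂π/∂y_{East} = 105 − 6y_{East} − 2y_{South} = 0 ⇒ y_{East} = 17.5 − (1/3)y_{South}.
Substituting the second reaction function into the first: y_{South} = 28 − 0.5(17.5 − (1/3)y_{South}), which gives (5/6)y_{South} = 19.25 ⇒ y_{South} = 23.1.
Then y_{East} = 17.5 − (1/3)·23.1 = 9.8.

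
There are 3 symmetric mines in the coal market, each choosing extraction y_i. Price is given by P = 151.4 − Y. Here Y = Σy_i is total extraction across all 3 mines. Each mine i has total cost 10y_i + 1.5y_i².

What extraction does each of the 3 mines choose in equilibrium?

20.2

A representative mine's profit is π_i = y_i(151.4 − Y) − 10y_i − 1.5y_i², with Y = y_i + Σ_{j≠i} y_j.
First-order condition: 141.4 − 5y_i − Σ_{j≠i} y_j = 0.
Imposing symmetry (y_j = y for all j) turns Σ_{j≠i} y_j into 2y, so 141.4 = 7y and y = 20.2.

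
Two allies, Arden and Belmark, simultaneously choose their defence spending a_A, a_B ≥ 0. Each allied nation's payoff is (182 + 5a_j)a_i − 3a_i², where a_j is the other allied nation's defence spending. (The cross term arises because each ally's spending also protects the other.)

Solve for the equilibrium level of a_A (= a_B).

Arden's payoff is (182 + 5a_B)a_A − 3a_A².
∂π/∂a_A = 182 + 5a_B − 6a_A = 0, so a_A = 91/3 + (5/6)a_B.
By symmetry a_B = a_A; substituting into the reaction function, (1/6)a_A = 91/3 and a_A = 182.

182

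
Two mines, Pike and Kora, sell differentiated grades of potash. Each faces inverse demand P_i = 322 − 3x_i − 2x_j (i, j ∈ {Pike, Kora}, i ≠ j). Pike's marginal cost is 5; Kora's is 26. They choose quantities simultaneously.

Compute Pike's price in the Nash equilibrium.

127.8125

Mine Pike's profit: π = x_{Pike}(322 − 3x_{Pike} − 2x_{Kora}) − 5x_{Pike}.
∂π/∂x_{Pike} = 317 − 6x_{Pike} − 2x_{Kora} = 0 ⇒ x_{Pike} = 317/6 − (1/3)x_{Kora}.
Similarly x_{Kora} = 148/3 − (1/3)x_{Pike}.
Solving the two reaction functions simultaneously: (1 − (−1/3)(−1/3))x_{Pike} = 317/6 − (1/3)·(148/3), so (8/9)x_{Pike} = 655/18 and x_{Pike} = 40.9375.
Then x_{Kora} = 148/3 − (1/3)·40.9375 = 35.6875.
P_{Pike} = 322 − 3·40.9375 − 2·35.6875 = 127.8125.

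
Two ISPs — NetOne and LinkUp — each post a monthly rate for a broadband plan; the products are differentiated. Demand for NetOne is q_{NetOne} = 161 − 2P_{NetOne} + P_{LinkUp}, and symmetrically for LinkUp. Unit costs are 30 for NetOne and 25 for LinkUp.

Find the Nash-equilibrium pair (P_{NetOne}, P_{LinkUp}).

73, 71

NetOne's profit: π = (P_{NetOne} − 30)(161 − 2P_{NetOne} + P_{LinkUp}).
∂π/∂P_{NetOne} = 221 − 4P_{NetOne} + P_{LinkUp} = 0 ⇒ P_{NetOne} = 55.25 + 0.25P_{LinkUp}.
Similarly P_{LinkUp} = 52.75 + 0.25P_{NetOne}.
Substituting the second reaction function into the first: P_{NetOne} = 55.25 + 0.25(52.75 + 0.25P_{NetOne}), which gives 0.9375P_{NetOne} = 68.4375 ⇒ P_{NetOne} = 73.
Then P_{LinkUp} = 52.75 + 0.25·73 = 71.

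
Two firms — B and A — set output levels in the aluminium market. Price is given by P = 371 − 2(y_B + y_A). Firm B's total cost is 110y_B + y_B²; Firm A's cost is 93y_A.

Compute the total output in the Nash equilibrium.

81.7

Firm B's profit: π = y_B(371 − 2(y_B + y_A)) − 110y_B − y_B².
∂π/∂y_B = 261 − 6y_B − 2y_A = 0, so y_B = 43.5 − (1/3)y_A.
For A: ∂π/∂y_A = 278 − 4y_A − 2y_B = 0 ⇒ y_A = 69.5 − 0.5y_B.
Solving the two reaction functions simultaneously: (1 − (−1/3)(−0.5))y_B = 43.5 − (1/3)·69.5, so (5/6)y_B = 61/3 and y_B = 24.4.
Then y_A = 69.5 − 0.5·24.4 = 57.3.
Total output: 24.4 + 57.3 = 81.7.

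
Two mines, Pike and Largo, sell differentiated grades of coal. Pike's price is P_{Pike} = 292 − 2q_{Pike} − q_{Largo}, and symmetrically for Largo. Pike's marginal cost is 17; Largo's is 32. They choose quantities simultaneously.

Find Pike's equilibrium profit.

6272

Mine Pike's profit: π = q_{Pike}(292 − 2q_{Pike} − q_{Largo}) − 17q_{Pike}.
∂π/∂q_{Pike} = 275 − 4q_{Pike} − q_{Largo} = 0 ⇒ q_{Pike} = 68.75 − 0.25q_{Largo}.
Similarly q_{Largo} = 65 − 0.25q_{Pike}.
Substituting the second reaction function into the first: q_{Pike} = 68.75 − 0.25(65 − 0.25q_{Pike}), which gives 0.9375q_{Pike} = 52.5 ⇒ q_{Pike} = 56.
Then q_{Largo} = 65 − 0.25·56 = 51.
P_{Pike} = 292 − 2·56 − 51 = 129.
Profit = (129 − 17)·56 = 6272.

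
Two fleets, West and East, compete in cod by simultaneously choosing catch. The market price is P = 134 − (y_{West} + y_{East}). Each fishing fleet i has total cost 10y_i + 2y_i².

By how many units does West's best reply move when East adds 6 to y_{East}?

Fishing fleet West's profit: π = y_{West}(134 − (y_{West} + y_{East})) − 10y_{West} − 2y_{West}².
∂π/∂y_{West} = 124 − 6y_{West} − y_{East} = 0, so y_{West} = 62/3 − (1/6)y_{East}.
The reaction-function slope is −1/6, so a 6-unit rise in y_{East} moves y_{West} by −1/6 × 6 = −1. West's best response falls — the actions are strategic substitutes.

-1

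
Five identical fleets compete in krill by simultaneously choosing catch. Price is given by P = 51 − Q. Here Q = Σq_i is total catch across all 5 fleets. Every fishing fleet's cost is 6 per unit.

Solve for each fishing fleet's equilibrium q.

A representative fishing fleet's profit is π_i = q_i(51 − Q) − 6q_i, with Q = q_i + Σ_{j≠i} q_j.
First-order condition: 45 − 2q_i − Σ_{j≠i} q_j = 0.
Imposing symmetry (q_j = q for all j) turns Σ_{j≠i} q_j into 4q, so 45 = 6q and q = 7.5.

7.5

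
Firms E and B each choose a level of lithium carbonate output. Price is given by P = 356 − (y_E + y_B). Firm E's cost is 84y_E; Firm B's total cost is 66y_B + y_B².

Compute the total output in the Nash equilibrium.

158

Firm E's profit: π = y_E(356 − (y_E + y_B)) − 84y_E.
∂π/∂y_E = 272 − 2y_E − y_B = 0, so y_E = 136 − 0.5y_B.
For B: ∂π/∂y_B = 290 − 4y_B − y_E = 0 ⇒ y_B = 72.5 − 0.25y_E.
Substituting the second reaction function into the first: y_E = 136 − 0.5(72.5 − 0.25y_E), which gives 0.875y_E = 99.75 ⇒ y_E = 114.
Then y_B = 72.5 − 0.25·114 = 44.
Total output: 114 + 44 = 158.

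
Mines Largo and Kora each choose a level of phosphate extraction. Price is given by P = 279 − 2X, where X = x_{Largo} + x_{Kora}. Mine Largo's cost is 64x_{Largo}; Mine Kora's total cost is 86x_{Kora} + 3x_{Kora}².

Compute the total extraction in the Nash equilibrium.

58.5

Mine Largo's profit: π = x_{Largo}(279 − 2(x_{Largo} + x_{Kora})) − 64x_{Largo}.
∂π/∂x_{Largo} = 215 − 4x_{Largo} − 2x_{Kora} = 0, so x_{Largo} = 53.75 − 0.5x_{Kora}.
For Kora: ∂π/∂x_{Kora} = 193 − 10x_{Kora} − 2x_{Largo} = 0 ⇒ x_{Kora} = 19.3 − 0.2x_{Largo}.
Solving the two reaction functions simultaneously: (1 − (−0.5)(−0.2))x_{Largo} = 53.75 − 0.5·19.3, so 0.9x_{Largo} = 44.1 and x_{Largo} = 49.
Then x_{Kora} = 19.3 − 0.2·49 = 9.5.
Total extraction: 49 + 9.5 = 58.5.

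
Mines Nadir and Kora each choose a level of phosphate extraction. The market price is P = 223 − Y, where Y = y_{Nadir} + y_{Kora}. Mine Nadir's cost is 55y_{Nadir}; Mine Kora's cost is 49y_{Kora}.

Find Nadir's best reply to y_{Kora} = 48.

Mine Nadir's profit: π = y_{Nadir}(223 − (y_{Nadir} + y_{Kora})) − 55y_{Nadir}.
∂π/∂y_{Nadir} = 168 − 2y_{Nadir} − y_{Kora} = 0, so y_{Nadir} = 84 − 0.5y_{Kora}.
At y_{Kora} = 48: y_{Nadir} = 84 − 0.5·48 = 60.

60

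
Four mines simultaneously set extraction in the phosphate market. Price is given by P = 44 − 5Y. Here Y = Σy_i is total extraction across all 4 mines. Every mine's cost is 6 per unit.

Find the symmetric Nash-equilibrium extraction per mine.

A representative mine's profit is π_i = y_i(44 − 5Y) − 6y_i, with Y = y_i + Σ_{j≠i} y_j.
First-order condition: 38 − 10y_i − 5Σ_{j≠i} y_j = 0.
With identical mines, set every y_j = y: then 38 − 10y − 15y = 0, i.e. y = 38/25 = 1.52.

1.52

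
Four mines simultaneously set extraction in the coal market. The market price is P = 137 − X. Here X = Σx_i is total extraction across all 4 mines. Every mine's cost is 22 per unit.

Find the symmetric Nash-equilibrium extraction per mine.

A representative mine's profit is π_i = x_i(137 − X) − 22x_i, with X = x_i + Σ_{j≠i} x_j.
First-order condition: 115 − 2x_i − Σ_{j≠i} x_j = 0.
In a symmetric equilibrium every mine chooses the same x, so Σ_{j≠i} x_j = 3x. The condition becomes 115 − 5x = 0, giving x = 115/5 = 23.

23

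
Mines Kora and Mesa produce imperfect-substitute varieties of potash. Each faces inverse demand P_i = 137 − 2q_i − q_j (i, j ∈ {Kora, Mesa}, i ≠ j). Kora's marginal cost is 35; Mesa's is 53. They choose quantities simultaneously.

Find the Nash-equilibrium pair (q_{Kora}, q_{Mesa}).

Mine Kora's profit: π = q_{Kora}(137 − 2q_{Kora} − q_{Mesa}) − 35q_{Kora}.
∂π/∂q_{Kora} = 102 − 4q_{Kora} − q_{Mesa} = 0 ⇒ q_{Kora} = 25.5 − 0.25q_{Mesa}.
Similarly q_{Mesa} = 21 − 0.25q_{Kora}.
Solving the two reaction functions simultaneously: (1 − (−0.25)(−0.25))q_{Kora} = 25.5 − 0.25·21, so 0.9375q_{Kora} = 20.25 and q_{Kora} = 21.6.
Then q_{Mesa} = 21 − 0.25·21.6 = 15.6.

21.6, 15.6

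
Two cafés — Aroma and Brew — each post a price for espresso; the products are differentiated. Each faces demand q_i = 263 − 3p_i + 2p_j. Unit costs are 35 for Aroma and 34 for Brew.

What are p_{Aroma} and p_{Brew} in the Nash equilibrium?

Aroma's profit: π = (p_{Aroma} − 35)(263 − 3p_{Aroma} + 2p_{Brew}).
∂π/∂p_{Aroma} = 368 − 6p_{Aroma} + 2p_{Brew} = 0 ⇒ p_{Aroma} = 184/3 + (1/3)p_{Brew}.
Similarly p_{Brew} = 365/6 + (1/3)p_{Aroma}.
Substituting the second reaction function into the first: p_{Aroma} = 184/3 + (1/3)(365/6 + (1/3)p_{Aroma}), which gives (8/9)p_{Aroma} = 1469/18 ⇒ p_{Aroma} = 91.8125.
Then p_{Brew} = 365/6 + (1/3)·91.8125 = 91.4375.

91.8125, 91.4375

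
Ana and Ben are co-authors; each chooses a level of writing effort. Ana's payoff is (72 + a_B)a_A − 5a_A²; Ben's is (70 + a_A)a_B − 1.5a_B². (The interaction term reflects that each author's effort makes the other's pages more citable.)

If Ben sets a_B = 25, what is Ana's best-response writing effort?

Expanding Ana's payoff: 72a_A + a_Ba_A − 5a_A².
∂π/∂a_A = 72 + a_B − 10a_A = 0, so a_A = 7.2 + 0.1a_B.
At a_B = 25: a_A = 7.2 + 0.1·25 = 9.7.

9.7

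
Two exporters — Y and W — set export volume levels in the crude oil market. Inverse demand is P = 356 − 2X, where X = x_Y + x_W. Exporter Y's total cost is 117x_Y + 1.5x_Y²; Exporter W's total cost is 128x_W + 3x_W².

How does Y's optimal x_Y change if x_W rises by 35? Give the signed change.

-10

Exporter Y's profit: π = x_Y(356 − 2(x_Y + x_W)) − 117x_Y − 1.5x_Y².
∂π/∂x_Y = 239 − 7x_Y − 2x_W = 0, so x_Y = 239/7 − (2/7)x_W.
The reaction-function slope is −2/7, so a 35-unit rise in x_W moves x_Y by −2/7 × 35 = −10. Y's best response falls — the actions are strategic substitutes.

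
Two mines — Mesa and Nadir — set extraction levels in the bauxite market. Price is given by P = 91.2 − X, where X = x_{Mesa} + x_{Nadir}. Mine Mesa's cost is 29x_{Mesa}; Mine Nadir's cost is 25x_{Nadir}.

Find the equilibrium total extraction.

42.8

Mine Mesa's profit: π = x_{Mesa}(91.2 − (x_{Mesa} + x_{Nadir})) − 29x_{Mesa}.
∂π/∂x_{Mesa} = 62.2 − 2x_{Mesa} − x_{Nadir} = 0, so x_{Mesa} = 31.1 − 0.5x_{Nadir}.
By the same steps for Nadir: x_{Nadir} = 33.1 − 0.5x_{Mesa}.
Substituting the second reaction function into the first: x_{Mesa} = 31.1 − 0.5(33.1 − 0.5x_{Mesa}), which gives 0.75x_{Mesa} = 14.55 ⇒ x_{Mesa} = 19.4.
Then x_{Nadir} = 33.1 − 0.5·19.4 = 23.4.
Total extraction: 19.4 + 23.4 = 42.8.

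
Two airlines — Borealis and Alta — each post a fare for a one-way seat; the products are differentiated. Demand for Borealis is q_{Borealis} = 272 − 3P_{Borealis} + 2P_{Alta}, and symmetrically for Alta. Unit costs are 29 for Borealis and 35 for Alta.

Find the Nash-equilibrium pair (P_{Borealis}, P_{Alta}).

90.875, 93.125

Borealis's profit: π = (P_{Borealis} − 29)(272 − 3P_{Borealis} + 2P_{Alta}).
∂π/∂P_{Borealis} = 359 − 6P_{Borealis} + 2P_{Alta} = 0 ⇒ P_{Borealis} = 359/6 + (1/3)P_{Alta}.
Similarly P_{Alta} = 377/6 + (1/3)P_{Borealis}.
Substituting the second reaction function into the first: P_{Borealis} = 359/6 + (1/3)(377/6 + (1/3)P_{Borealis}), which gives (8/9)P_{Borealis} = 727/9 ⇒ P_{Borealis} = 90.875.
Then P_{Alta} = 377/6 + (1/3)·90.875 = 93.125.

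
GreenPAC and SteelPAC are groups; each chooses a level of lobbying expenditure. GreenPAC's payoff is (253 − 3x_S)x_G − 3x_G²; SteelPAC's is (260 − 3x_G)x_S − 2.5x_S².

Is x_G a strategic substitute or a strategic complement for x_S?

Expanding GreenPAC's payoff: 253x_G − 3x_Sx_G − 3x_G².
∂π/∂x_G = 253 − 3x_S − 6x_G = 0, so x_G = 253/6 − 0.5x_S.
The best-response slope dx_G/dx_S = −0.5 < 0: the reaction function is downward-sloping, so the choices are strategic substitutes.

strategic substitutes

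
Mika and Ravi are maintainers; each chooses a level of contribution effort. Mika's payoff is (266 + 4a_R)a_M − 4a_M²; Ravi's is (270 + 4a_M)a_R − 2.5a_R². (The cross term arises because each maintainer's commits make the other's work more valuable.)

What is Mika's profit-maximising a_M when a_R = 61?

63.75

Expanding Mika's payoff: 266a_M + 4a_Ra_M − 4a_M².
∂π/∂a_M = 266 + 4a_R − 8a_M = 0, so a_M = 33.25 + 0.5a_R.
At a_R = 61: a_M = 33.25 + 0.5·61 = 63.75.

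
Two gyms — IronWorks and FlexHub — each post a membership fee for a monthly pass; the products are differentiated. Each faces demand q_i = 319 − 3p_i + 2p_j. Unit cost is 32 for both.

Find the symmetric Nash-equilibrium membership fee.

103.75

IronWorks's profit: π = (p_{IronWorks} − 32)(319 − 3p_{IronWorks} + 2p_{FlexHub}).
∂π/∂p_{IronWorks} = 415 − 6p_{IronWorks} + 2p_{FlexHub} = 0 ⇒ p_{IronWorks} = 415/6 + (1/3)p_{FlexHub}.
The game is symmetric, so in equilibrium p_{FlexHub} = p_{IronWorks}: the reaction function gives (2/3)p_{IronWorks} = 415/6, hence p_{IronWorks} = 103.75.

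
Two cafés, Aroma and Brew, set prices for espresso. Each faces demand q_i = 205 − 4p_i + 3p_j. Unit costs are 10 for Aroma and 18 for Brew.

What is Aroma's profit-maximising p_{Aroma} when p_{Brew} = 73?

58

Aroma's profit: π = (p_{Aroma} − 10)(205 − 4p_{Aroma} + 3p_{Brew}).
∂π/∂p_{Aroma} = 245 − 8p_{Aroma} + 3p_{Brew} = 0 ⇒ p_{Aroma} = 30.625 + 0.375p_{Brew}.
At p_{Brew} = 73: p_{Aroma} = 30.625 + 0.375·73 = 58.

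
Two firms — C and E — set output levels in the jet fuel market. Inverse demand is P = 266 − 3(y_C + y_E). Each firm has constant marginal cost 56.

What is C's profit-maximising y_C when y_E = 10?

Firm C's profit: π = y_C(266 − 3(y_C + y_E)) − 56y_C.
∂π/∂y_C = 210 − 6y_C − 3y_E = 0, so y_C = 35 − 0.5y_E.
At y_E = 10: y_C = 35 − 0.5·10 = 30.

30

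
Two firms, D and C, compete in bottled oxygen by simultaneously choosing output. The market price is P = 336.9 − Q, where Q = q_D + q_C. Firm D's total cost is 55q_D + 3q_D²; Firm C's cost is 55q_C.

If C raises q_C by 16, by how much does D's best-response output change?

Firm D's profit: π = q_D(336.9 − (q_D + q_C)) − 55q_D − 3q_D².
∂π/∂q_D = 281.9 − 8q_D − q_C = 0, so q_D = 35.2375 − 0.125q_C.
The reaction-function slope is −0.125, so a 16-unit rise in q_C moves q_D by −0.125 × 16 = −2. D's best response falls — the actions are strategic substitutes.

-2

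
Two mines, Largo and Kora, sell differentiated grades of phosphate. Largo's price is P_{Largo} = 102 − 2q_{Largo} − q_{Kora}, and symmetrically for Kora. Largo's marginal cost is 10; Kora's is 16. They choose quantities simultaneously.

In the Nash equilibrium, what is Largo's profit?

706.88

Mine Largo's profit: π = q_{Largo}(102 − 2q_{Largo} − q_{Kora}) − 10q_{Largo}.
∂π/∂q_{Largo} = 92 − 4q_{Largo} − q_{Kora} = 0 ⇒ q_{Largo} = 23 − 0.25q_{Kora}.
Similarly q_{Kora} = 21.5 − 0.25q_{Largo}.
Solving the two reaction functions simultaneously: (1 − (−0.25)(−0.25))q_{Largo} = 23 − 0.25·21.5, so 0.9375q_{Largo} = 17.625 and q_{Largo} = 18.8.
Then q_{Kora} = 21.5 − 0.25·18.8 = 16.8.
P_{Largo} = 102 − 2·18.8 − 16.8 = 47.6.
Profit = (47.6 − 10)·18.8 = 706.88.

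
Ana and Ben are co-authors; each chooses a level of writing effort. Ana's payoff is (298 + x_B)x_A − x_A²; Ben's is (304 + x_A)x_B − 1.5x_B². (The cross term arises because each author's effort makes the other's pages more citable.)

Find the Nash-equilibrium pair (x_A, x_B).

239.6, 181.2

Expanding Ana's payoff: 298x_A + x_Bx_A − x_A².
∂π/∂x_A = 298 + x_B − 2x_A = 0, so x_A = 149 + 0.5x_B.
Likewise for Ben: x_B = 304/3 + (1/3)x_A.
Solving the two reaction functions simultaneously: (1 − (0.5)(1/3))x_A = 149 + 0.5·(304/3), so (5/6)x_A = 599/3 and x_A = 239.6.
Then x_B = 304/3 + (1/3)·239.6 = 181.2.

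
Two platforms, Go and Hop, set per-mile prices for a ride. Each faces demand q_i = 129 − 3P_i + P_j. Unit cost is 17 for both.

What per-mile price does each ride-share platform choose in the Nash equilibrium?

36

Go's profit: π = (P_{Go} − 17)(129 − 3P_{Go} + P_{Hop}).
∂π/∂P_{Go} = 180 − 6P_{Go} + P_{Hop} = 0 ⇒ P_{Go} = 30 + (1/6)P_{Hop}.
The game is symmetric, so in equilibrium P_{Hop} = P_{Go}: the reaction function gives (5/6)P_{Go} = 30, hence P_{Go} = 36.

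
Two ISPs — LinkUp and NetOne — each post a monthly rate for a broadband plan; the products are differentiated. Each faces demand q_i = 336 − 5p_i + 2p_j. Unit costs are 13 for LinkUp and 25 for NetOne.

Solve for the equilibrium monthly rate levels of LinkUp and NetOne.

51.375, 56.375

LinkUp's profit: π = (p_{LinkUp} − 13)(336 − 5p_{LinkUp} + 2p_{NetOne}).
∂π/∂p_{LinkUp} = 401 − 10p_{LinkUp} + 2p_{NetOne} = 0 ⇒ p_{LinkUp} = 40.1 + 0.2p_{NetOne}.
Similarly p_{NetOne} = 46.1 + 0.2p_{LinkUp}.
Plugging p_{NetOne} into LinkUp's best response: p_{LinkUp} = 40.1 + 0.2(46.1 + 0.2p_{LinkUp}) ⇒ 0.96p_{LinkUp} = 49.32, so p_{LinkUp} = 51.375.
Then p_{NetOne} = 46.1 + 0.2·51.375 = 56.375.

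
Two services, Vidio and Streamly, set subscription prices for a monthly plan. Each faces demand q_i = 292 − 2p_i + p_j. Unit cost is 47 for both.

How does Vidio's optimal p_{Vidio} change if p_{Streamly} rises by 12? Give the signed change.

Vidio's profit: π = (p_{Vidio} − 47)(292 − 2p_{Vidio} + p_{Streamly}).
∂π/∂p_{Vidio} = 386 − 4p_{Vidio} + p_{Streamly} = 0 ⇒ p_{Vidio} = 96.5 + 0.25p_{Streamly}.
The reaction-function slope is 0.25, so a 12-unit rise in p_{Streamly} moves p_{Vidio} by 0.25 × 12 = 3. Vidio's best response rises — the actions are strategic complements.

3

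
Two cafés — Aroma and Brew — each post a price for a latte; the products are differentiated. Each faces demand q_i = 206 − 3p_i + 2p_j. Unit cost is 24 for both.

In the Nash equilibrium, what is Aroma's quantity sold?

136.5

Aroma's profit: π = (p_{Aroma} − 24)(206 − 3p_{Aroma} + 2p_{Brew}).
∂π/∂p_{Aroma} = 278 − 6p_{Aroma} + 2p_{Brew} = 0 ⇒ p_{Aroma} = 139/3 + (1/3)p_{Brew}.
By symmetry p_{Brew} = p_{Aroma}; substituting into the reaction function, (2/3)p_{Aroma} = 139/3 and p_{Aroma} = 69.5.
q_{Aroma} = 206 − 3·69.5 + 2·69.5 = 136.5.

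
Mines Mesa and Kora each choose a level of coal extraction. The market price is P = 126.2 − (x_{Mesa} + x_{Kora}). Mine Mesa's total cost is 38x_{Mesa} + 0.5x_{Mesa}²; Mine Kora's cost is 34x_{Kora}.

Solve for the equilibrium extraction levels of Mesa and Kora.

Mine Mesa's profit: π = x_{Mesa}(126.2 − (x_{Mesa} + x_{Kora})) − 38x_{Mesa} − 0.5x_{Mesa}².
∂π/∂x_{Mesa} = 88.2 − 3x_{Mesa} − x_{Kora} = 0, so x_{Mesa} = 29.4 − (1/3)x_{Kora}.
For Kora: ∂π/∂x_{Kora} = 92.2 − 2x_{Kora} − x_{Mesa} = 0 ⇒ x_{Kora} = 46.1 − 0.5x_{Mesa}.
Substituting the second reaction function into the first: x_{Mesa} = 29.4 − (1/3)(46.1 − 0.5x_{Mesa}), which gives (5/6)x_{Mesa} = 421/30 ⇒ x_{Mesa} = 16.84.
Then x_{Kora} = 46.1 − 0.5·16.84 = 37.68.

16.84, 37.68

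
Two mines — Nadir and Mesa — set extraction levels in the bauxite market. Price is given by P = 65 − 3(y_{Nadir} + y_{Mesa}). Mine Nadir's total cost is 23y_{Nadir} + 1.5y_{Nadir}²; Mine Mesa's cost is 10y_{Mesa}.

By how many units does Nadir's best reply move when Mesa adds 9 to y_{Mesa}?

Mine Nadir's profit: π = y_{Nadir}(65 − 3(y_{Nadir} + y_{Mesa})) − 23y_{Nadir} − 1.5y_{Nadir}².
∂π/∂y_{Nadir} = 42 − 9y_{Nadir} − 3y_{Mesa} = 0, so y_{Nadir} = 14/3 − (1/3)y_{Mesa}.
The reaction-function slope is −1/3, so a 9-unit rise in y_{Mesa} moves y_{Nadir} by −1/3 × 9 = −3. Nadir's best response falls — the actions are strategic substitutes.

-3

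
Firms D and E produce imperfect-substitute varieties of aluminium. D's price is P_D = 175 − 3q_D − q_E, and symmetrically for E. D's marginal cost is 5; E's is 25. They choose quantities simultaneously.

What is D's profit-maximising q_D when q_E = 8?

27

Firm D's profit: π = q_D(175 − 3q_D − q_E) − 5q_D.
∂π/∂q_D = 170 − 6q_D − q_E = 0 ⇒ q_D = 85/3 − (1/6)q_E.
At q_E = 8: q_D = 85/3 − (1/6)·8 = 27.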